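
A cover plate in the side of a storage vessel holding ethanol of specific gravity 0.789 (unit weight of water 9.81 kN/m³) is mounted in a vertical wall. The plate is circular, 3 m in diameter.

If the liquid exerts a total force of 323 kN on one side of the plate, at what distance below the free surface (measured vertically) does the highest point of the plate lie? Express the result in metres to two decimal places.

γ = 0.789 × 9.81 = 7.74009 kN/m³.
A = π(1.5)² = 7.06858 m².
From F = γ·h_c·A, the centroid depth is h_c = 323/(7.74009 × 7.06858) = 5.9037 m.
The centroid is at the centre, 1.5 m below the top of the plate, so the highest point sits at h_top = 5.9037 − 1.5 = 4.4037 m below the surface.

d_top ≈ 4.40 m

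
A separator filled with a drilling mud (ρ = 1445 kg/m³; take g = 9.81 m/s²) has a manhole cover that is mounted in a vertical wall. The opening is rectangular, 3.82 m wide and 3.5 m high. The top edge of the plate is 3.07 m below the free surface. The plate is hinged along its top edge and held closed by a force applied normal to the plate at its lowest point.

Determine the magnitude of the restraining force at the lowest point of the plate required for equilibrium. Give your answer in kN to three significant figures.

P ≈ 512 kN

γ = ρg = 1445 × 9.81 / 1000 = 14.17545 kN/m³.
The centroid lies 3.5/2 = 1.75 m below the top edge, so the centroid depth is h_c = 3.07 + 1.75 = 4.82 m.
A = 3.82 × 3.5 = 13.37 m².
Resultant F = γ·h_c·A = 14.17545 × 4.82 × 13.37 = 913.514 kN.
I_c = b·h³/12 = 3.82 × 3.5³/12 = 13.6485 m⁴.
Centre of pressure: y_p = y_c + I_c/(y_c·A) = 4.82 + 13.6485/(4.82 × 13.37) = 4.82 + 0.211791 = 5.03179 m along the plane.
The resultant acts 1.75 + 0.211791 = 1.96179 m (along the plate) below the hinge at the top edge, so the moment about the hinge is M = F × 1.96179 = 913.514 × 1.96179 = 1792.12 kN·m.
A normal force at the bottom, 3.5 m from the hinge, must supply this moment: P = 1792.12/3.5 = 512.034 kN.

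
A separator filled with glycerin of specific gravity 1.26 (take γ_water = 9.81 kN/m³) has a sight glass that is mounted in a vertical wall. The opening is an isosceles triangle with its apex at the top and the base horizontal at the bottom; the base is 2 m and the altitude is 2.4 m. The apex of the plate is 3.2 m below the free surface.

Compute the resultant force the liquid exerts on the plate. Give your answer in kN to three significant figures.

γ = 1.26 × 9.81 = 12.3606 kN/m³.
With the apex up, the centroid sits 2h/3 = 2 × 2.4/3 = 1.6 m below the apex, so the centroid depth is h_c = 3.2 + 1.6 = 4.8 m.
A = ½ × 2 × 2.4 = 2.4 m².
Resultant F = γ·h_c·A = 12.3606 × 4.8 × 2.4 = 142.394 kN.

F ≈ 142 kN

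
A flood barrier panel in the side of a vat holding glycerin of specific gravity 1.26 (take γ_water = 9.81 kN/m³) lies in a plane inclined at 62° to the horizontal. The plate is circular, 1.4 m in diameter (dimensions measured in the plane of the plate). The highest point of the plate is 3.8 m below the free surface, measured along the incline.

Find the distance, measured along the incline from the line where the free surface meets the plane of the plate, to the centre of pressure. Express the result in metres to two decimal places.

y_p = 4.53 m

γ = 1.26 × 9.81 = 12.3606 kN/m³.
Let θ = 62° be the plate's angle to the horizontal; measure y along the incline from where the plane meets the free surface. Vertical depth h = y·sinθ with sinθ = 0.882948.
The centroid is at the centre, 0.7 m below the top of the plate, so y_c = 3.8 + 0.7 = 4.5 m and h_c = 4.5 × 0.882948 = 3.97327 m.
A = π(0.7)² = 1.53938 m².
Resultant F = γ·h_c·A = 12.3606 × 3.97327 × 1.53938 = 75.602 kN.
I_c = πr⁴/4 = π × 0.7⁴/4 = 0.188574 m⁴.
Centre of pressure: y_p = y_c + I_c/(y_c·A) = 4.5 + 0.188574/(4.5 × 1.53938) = 4.5 + 0.0272222 = 4.52722 m along the plane.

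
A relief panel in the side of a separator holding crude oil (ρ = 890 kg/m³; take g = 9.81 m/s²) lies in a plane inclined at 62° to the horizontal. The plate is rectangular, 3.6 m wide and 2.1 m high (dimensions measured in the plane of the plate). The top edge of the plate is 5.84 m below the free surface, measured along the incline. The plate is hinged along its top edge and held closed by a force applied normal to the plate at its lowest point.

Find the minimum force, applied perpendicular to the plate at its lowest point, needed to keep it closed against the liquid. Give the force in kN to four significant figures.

γ = ρg = 890 × 9.81 / 1000 = 8.7309 kN/m³.
Let θ = 62° be the plate's angle to the horizontal; measure y along the incline from where the plane meets the free surface. Vertical depth h = y·sinθ with sinθ = 0.882948.
The centroid lies 2.1/2 = 1.05 m below the top edge, so y_c = 5.84 + 1.05 = 6.89 m and h_c = 6.89 × 0.882948 = 6.08351 m.
A = 3.6 × 2.1 = 7.56 m².
Resultant F = γ·h_c·A = 8.7309 × 6.08351 × 7.56 = 401.546 kN.
I_c = b·h³/12 = 3.6 × 2.1³/12 = 2.7783 m⁴.
Centre of pressure: y_p = y_c + I_c/(y_c·A) = 6.89 + 2.7783/(6.89 × 7.56) = 6.89 + 0.0533382 = 6.94334 m along the plane.
The resultant acts 1.05 + 0.0533382 = 1.10334 m (along the plate) below the hinge at the top edge, so the moment about the hinge is M = F × 1.10334 = 401.546 × 1.10334 = 443.042 kN·m.
A normal force at the bottom, 2.1 m from the hinge, must supply this moment: P = 443.042/2.1 = 210.972 kN.

P ≈ 211.0 kN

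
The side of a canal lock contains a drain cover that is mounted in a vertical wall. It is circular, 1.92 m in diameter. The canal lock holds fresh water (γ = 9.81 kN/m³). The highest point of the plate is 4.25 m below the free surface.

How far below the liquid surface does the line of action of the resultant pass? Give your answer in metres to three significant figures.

γ = 9.81 kN/m³.
The centroid is at the centre, 0.96 m below the top of the plate, so the centroid depth is h_c = 4.25 + 0.96 = 5.21 m.
A = π(0.96)² = 2.89529 m².
Resultant F = γ·h_c·A = 9.81 × 5.21 × 2.89529 = 147.979 kN.
I_c = πr⁴/4 = π × 0.96⁴/4 = 0.667075 m⁴.
Centre of pressure: y_p = y_c + I_c/(y_c·A) = 5.21 + 0.667075/(5.21 × 2.89529) = 5.21 + 0.0442227 = 5.25422 m along the plane.

h_p = 5.25 m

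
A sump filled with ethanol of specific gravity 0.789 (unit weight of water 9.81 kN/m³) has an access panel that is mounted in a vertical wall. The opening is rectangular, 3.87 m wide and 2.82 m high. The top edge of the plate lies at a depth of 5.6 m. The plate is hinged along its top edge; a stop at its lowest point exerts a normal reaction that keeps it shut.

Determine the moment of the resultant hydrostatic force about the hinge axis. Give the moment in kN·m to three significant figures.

γ = 0.789 × 9.81 = 7.74009 kN/m³.
The centroid lies 2.82/2 = 1.41 m below the top edge, so the centroid depth is h_c = 5.6 + 1.41 = 7.01 m.
A = 3.87 × 2.82 = 10.9134 m².
Resultant F = γ·h_c·A = 7.74009 × 7.01 × 10.9134 = 592.14 kN.
I_c = b·h³/12 = 3.87 × 2.82³/12 = 7.23231 m⁴.
Centre of pressure: y_p = y_c + I_c/(y_c·A) = 7.01 + 7.23231/(7.01 × 10.9134) = 7.01 + 0.0945364 = 7.10454 m along the plane.
The resultant acts 1.41 + 0.0945364 = 1.50454 m (along the plate) below the hinge at the top edge, so the moment about the hinge is M = F × 1.50454 = 592.14 × 1.50454 = 890.898 kN·m.

M ≈ 891 kN·m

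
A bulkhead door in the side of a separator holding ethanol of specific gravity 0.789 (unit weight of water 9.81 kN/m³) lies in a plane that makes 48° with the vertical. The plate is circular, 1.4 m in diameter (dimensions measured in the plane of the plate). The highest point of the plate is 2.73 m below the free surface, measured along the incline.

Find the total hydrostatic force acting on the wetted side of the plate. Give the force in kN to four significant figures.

F ≈ 27.35 kN

γ = 0.789 × 9.81 = 7.74009 kN/m³.
The plate makes 48° with the vertical, i.e. θ = 90° − 48° = 42° to the horizontal. Measuring y along the incline from the free-surface line, vertical depth h = y·sinθ with sinθ = 0.669131.
The centroid is at the centre, 0.7 m below the top of the plate, so y_c = 2.73 + 0.7 = 3.43 m and h_c = 3.43 × 0.669131 = 2.29512 m.
A = π(0.7)² = 1.53938 m².
Resultant F = γ·h_c·A = 7.74009 × 2.29512 × 1.53938 = 27.3462 kN.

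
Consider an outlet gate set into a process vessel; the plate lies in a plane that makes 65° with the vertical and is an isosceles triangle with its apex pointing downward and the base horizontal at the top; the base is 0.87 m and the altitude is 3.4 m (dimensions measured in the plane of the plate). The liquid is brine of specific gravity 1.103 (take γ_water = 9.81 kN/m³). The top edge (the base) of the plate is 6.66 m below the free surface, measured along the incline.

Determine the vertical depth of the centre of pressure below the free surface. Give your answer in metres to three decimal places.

h_p = 3.328 m

γ = 1.103 × 9.81 = 10.82043 kN/m³.
The plate makes 65° with the vertical, i.e. θ = 90° − 65° = 25° to the horizontal. Measuring y along the incline from the free-surface line, vertical depth h = y·sinθ with sinθ = 0.422618.
With the apex down, the centroid sits h/3 = 3.4/3 = 1.13333 m below the base (the top edge), so y_c = 6.66 + 1.13333 = 7.79333 m and h_c = 7.79333 × 0.422618 = 3.2936 m.
A = ½ × 0.87 × 3.4 = 1.479 m².
Resultant F = γ·h_c·A = 10.82043 × 3.2936 × 1.479 = 52.7089 kN.
I_c = b·h³/36 = 0.87 × 3.4³/36 = 0.949847 m⁴.
Centre of pressure: y_p = y_c + I_c/(y_c·A) = 7.79333 + 0.949847/(7.79333 × 1.479) = 7.79333 + 0.0824067 = 7.87574 m along the plane.
Vertically, h_p = y_p·sinθ = 7.87574 × 0.422618 = 3.32843 m.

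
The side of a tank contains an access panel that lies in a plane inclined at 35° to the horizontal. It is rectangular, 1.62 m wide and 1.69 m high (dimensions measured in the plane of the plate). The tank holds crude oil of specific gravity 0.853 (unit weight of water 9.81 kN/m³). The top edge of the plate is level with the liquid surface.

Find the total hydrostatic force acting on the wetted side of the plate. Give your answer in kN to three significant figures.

F ≈ 11.1 kN

γ = 0.853 × 9.81 = 8.36793 kN/m³.
Let θ = 35° be the plate's angle to the horizontal; measure y along the incline from where the plane meets the free surface. Vertical depth h = y·sinθ with sinθ = 0.573576.
The centroid lies 1.69/2 = 0.845 m below the top edge, so y_c = 0.845 m and h_c = 0.845 × 0.573576 = 0.484672 m.
A = 1.62 × 1.69 = 2.7378 m².
Resultant F = γ·h_c·A = 8.36793 × 0.484672 × 2.7378 = 11.1037 kN.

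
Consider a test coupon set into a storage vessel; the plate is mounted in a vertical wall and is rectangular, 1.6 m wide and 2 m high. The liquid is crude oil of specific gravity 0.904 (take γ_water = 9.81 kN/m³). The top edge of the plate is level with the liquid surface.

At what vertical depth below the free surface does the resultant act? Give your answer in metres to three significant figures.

γ = 0.904 × 9.81 = 8.86824 kN/m³.
The centroid lies 2/2 = 1 m below the top edge, so the centroid depth is h_c = 1 m.
A = 1.6 × 2 = 3.2 m².
Resultant F = γ·h_c·A = 8.86824 × 1 × 3.2 = 28.3784 kN.
I_c = b·h³/12 = 1.6 × 2³/12 = 1.06667 m⁴.
Centre of pressure: y_p = y_c + I_c/(y_c·A) = 1 + 1.06667/(1 × 3.2) = 1 + 0.333334 = 1.33333 m along the plane.

h_p = 1.33 m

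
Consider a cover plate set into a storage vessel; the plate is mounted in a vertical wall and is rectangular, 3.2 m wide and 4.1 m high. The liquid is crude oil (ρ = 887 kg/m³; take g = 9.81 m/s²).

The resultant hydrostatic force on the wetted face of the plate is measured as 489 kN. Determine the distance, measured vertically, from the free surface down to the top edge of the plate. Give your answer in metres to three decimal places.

γ = ρg = 887 × 9.81 / 1000 = 8.70147 kN/m³.
A = 3.2 × 4.1 = 13.12 m².
From F = γ·h_c·A, the centroid depth is h_c = 489/(8.70147 × 13.12) = 4.28334 m.
The centroid lies 4.1/2 = 2.05 m below the top edge, so the top edge sits at h_top = 4.28334 − 2.05 = 2.23334 m below the surface.

d_top ≈ 2.233 m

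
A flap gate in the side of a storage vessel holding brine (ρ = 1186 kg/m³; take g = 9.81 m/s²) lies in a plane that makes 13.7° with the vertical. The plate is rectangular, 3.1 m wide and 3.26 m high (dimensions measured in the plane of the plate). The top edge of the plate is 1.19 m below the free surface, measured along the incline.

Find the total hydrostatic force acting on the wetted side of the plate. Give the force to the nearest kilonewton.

F ≈ 322 kN

γ = ρg = 1186 × 9.81 / 1000 = 11.63466 kN/m³.
The plate makes 13.7° with the vertical, i.e. θ = 90° − 13.7° = 76.3° to the horizontal. Measuring y along the incline from the free-surface line, vertical depth h = y·sinθ with sinθ = 0.971549.
The centroid lies 3.26/2 = 1.63 m below the top edge, so y_c = 1.19 + 1.63 = 2.82 m and h_c = 2.82 × 0.971549 = 2.73977 m.
A = 3.1 × 3.26 = 10.106 m².
Resultant F = γ·h_c·A = 11.63466 × 2.73977 × 10.106 = 322.142 kN.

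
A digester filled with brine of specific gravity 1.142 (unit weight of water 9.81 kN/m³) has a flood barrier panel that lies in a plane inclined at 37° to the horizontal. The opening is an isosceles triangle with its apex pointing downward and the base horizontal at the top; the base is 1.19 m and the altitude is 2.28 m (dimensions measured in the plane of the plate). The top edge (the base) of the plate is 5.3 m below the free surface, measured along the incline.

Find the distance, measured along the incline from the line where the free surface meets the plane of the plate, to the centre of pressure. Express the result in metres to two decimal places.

γ = 1.142 × 9.81 = 11.20302 kN/m³.
Let θ = 37° be the plate's angle to the horizontal; measure y along the incline from where the plane meets the free surface. Vertical depth h = y·sinθ with sinθ = 0.601815.
With the apex down, the centroid sits h/3 = 2.28/3 = 0.76 m below the base (the top edge), so y_c = 5.3 + 0.76 = 6.06 m and h_c = 6.06 × 0.601815 = 3.647 m.
A = ½ × 1.19 × 2.28 = 1.3566 m².
Resultant F = γ·h_c·A = 11.20302 × 3.647 × 1.3566 = 55.4272 kN.
I_c = b·h³/36 = 1.19 × 2.28³/36 = 0.391786 m⁴.
Centre of pressure: y_p = y_c + I_c/(y_c·A) = 6.06 + 0.391786/(6.06 × 1.3566) = 6.06 + 0.0476568 = 6.10766 m along the plane.

y_p = 6.11 m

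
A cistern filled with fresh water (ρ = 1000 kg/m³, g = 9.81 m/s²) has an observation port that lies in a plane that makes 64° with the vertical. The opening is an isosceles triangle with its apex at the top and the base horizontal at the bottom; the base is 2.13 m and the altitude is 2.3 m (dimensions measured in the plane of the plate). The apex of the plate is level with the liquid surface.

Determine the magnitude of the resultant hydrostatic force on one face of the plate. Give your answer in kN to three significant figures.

F ≈ 16.2 kN

γ = ρg = 1000 × 9.81 = 9810 N/m³ = 9.81 kN/m³.
The plate makes 64° with the vertical, i.e. θ = 90° − 64° = 26° to the horizontal. Measuring y along the incline from the free-surface line, vertical depth h = y·sinθ with sinθ = 0.438371.
With the apex up, the centroid sits 2h/3 = 2 × 2.3/3 = 1.53333 m below the apex, so y_c = 1.53333 m and h_c = 1.53333 × 0.438371 = 0.672167 m.
A = ½ × 2.13 × 2.3 = 2.4495 m².
Resultant F = γ·h_c·A = 9.81 × 0.672167 × 2.4495 = 16.1519 kN.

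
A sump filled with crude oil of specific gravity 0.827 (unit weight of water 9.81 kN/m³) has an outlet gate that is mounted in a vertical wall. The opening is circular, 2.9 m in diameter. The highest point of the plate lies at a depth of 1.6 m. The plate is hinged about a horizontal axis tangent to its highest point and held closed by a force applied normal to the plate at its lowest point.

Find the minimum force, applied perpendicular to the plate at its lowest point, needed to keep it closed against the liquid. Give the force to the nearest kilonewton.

γ = 0.827 × 9.81 = 8.11287 kN/m³.
The centroid is at the centre, 1.45 m below the top of the plate, so the centroid depth is h_c = 1.6 + 1.45 = 3.05 m.
A = π(1.45)² = 6.6052 m².
Resultant F = γ·h_c·A = 8.11287 × 3.05 × 6.6052 = 163.441 kN.
I_c = πr⁴/4 = π × 1.45⁴/4 = 3.47186 m⁴.
Centre of pressure: y_p = y_c + I_c/(y_c·A) = 3.05 + 3.47186/(3.05 × 6.6052) = 3.05 + 0.172336 = 3.22234 m along the plane.
The resultant acts 1.45 + 0.172336 = 1.62234 m (along the plate) below the hinge at the top edge, so the moment about the hinge is M = F × 1.62234 = 163.441 × 1.62234 = 265.157 kN·m.
A normal force at the bottom, 2.9 m from the hinge, must supply this moment: P = 265.157/2.9 = 91.4334 kN.

P ≈ 91 kN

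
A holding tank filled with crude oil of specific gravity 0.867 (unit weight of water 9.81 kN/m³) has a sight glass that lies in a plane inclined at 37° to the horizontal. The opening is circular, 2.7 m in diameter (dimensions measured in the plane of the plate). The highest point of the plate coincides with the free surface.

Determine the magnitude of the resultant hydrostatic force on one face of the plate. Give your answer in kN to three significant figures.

F ≈ 39.6 kN

γ = 0.867 × 9.81 = 8.50527 kN/m³.
Let θ = 37° be the plate's angle to the horizontal; measure y along the incline from where the plane meets the free surface. Vertical depth h = y·sinθ with sinθ = 0.601815.
The centroid is at the centre, 1.35 m below the top of the plate, so y_c = 1.35 m and h_c = 1.35 × 0.601815 = 0.81245 m.
A = π(1.35)² = 5.72555 m².
Resultant F = γ·h_c·A = 8.50527 × 0.81245 × 5.72555 = 39.5642 kN.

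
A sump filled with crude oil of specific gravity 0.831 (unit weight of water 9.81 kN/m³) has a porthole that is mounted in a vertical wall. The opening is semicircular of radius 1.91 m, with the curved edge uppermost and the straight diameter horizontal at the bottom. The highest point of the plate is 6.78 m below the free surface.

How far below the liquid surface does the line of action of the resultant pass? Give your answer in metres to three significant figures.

h_p = 7.91 m

γ = 0.831 × 9.81 = 8.15211 kN/m³.
The centroid lies 4r/(3π) = 0.810629 m above the diameter, so r − 4r/(3π) = 1.91 − 0.810629 = 1.09937 m below the topmost point, so the centroid depth is h_c = 6.78 + 1.09937 = 7.87937 m.
A = πr²/2 = π × 1.91²/2 = 5.73042 m².
Resultant F = γ·h_c·A = 8.15211 × 7.87937 × 5.73042 = 368.085 kN.
I_c = (π/8 − 8/(9π))·r⁴ = 0.109757 × 1.91⁴ = 1.46072 m⁴.
Centre of pressure: y_p = y_c + I_c/(y_c·A) = 7.87937 + 1.46072/(7.87937 × 5.73042) = 7.87937 + 0.0323511 = 7.91172 m along the plane.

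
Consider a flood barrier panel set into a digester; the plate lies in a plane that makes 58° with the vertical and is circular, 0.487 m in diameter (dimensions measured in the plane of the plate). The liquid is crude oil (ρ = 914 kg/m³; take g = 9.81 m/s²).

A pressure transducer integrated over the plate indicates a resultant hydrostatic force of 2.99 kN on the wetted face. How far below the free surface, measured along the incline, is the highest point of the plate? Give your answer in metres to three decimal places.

γ = ρg = 914 × 9.81 / 1000 = 8.96634 kN/m³.
A = π(0.2435)² = 0.186272 m².
From F = γ·h_c·A, the centroid depth is h_c = 2.99/(8.96634 × 0.186272) = 1.79023 m.
The plate makes 58° with the vertical, i.e. θ = 90° − 58° = 32° to the horizontal. Measuring y along the incline from the free-surface line, vertical depth h = y·sinθ with sinθ = 0.529919.
Along the incline, y_c = h_c/sinθ = 1.79023/0.529919 = 3.37831 m.
The centroid is at the centre, 0.2435 m below the top of the plate, so the highest point sits at y_top = 3.37831 − 0.2435 = 3.13481 m along the incline.

y_top ≈ 3.135 m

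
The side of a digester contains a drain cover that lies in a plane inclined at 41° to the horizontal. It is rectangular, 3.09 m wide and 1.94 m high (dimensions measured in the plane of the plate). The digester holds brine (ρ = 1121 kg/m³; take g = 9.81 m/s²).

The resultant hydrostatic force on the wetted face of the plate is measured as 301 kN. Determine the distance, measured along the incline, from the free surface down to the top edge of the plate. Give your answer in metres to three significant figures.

y_top ≈ 5.99 m

γ = ρg = 1121 × 9.81 / 1000 = 10.99701 kN/m³.
A = 3.09 × 1.94 = 5.9946 m².
From F = γ·h_c·A, the centroid depth is h_c = 301/(10.99701 × 5.9946) = 4.56596 m.
Let θ = 41° be the plate's angle to the horizontal; measure y along the incline from where the plane meets the free surface. Vertical depth h = y·sinθ with sinθ = 0.656059.
Along the incline, y_c = h_c/sinθ = 4.56596/0.656059 = 6.95968 m.
The centroid lies 1.94/2 = 0.97 m below the top edge, so the top edge sits at y_top = 6.95968 − 0.97 = 5.98968 m along the incline.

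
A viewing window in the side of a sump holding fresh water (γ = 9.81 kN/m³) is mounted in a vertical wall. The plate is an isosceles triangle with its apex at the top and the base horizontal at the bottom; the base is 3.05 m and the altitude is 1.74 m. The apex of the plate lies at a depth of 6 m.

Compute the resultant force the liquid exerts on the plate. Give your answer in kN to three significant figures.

γ = 9.81 kN/m³.
With the apex up, the centroid sits 2h/3 = 2 × 1.74/3 = 1.16 m below the apex, so the centroid depth is h_c = 6 + 1.16 = 7.16 m.
A = ½ × 3.05 × 1.74 = 2.6535 m².
Resultant F = γ·h_c·A = 9.81 × 7.16 × 2.6535 = 186.381 kN.

F ≈ 186 kN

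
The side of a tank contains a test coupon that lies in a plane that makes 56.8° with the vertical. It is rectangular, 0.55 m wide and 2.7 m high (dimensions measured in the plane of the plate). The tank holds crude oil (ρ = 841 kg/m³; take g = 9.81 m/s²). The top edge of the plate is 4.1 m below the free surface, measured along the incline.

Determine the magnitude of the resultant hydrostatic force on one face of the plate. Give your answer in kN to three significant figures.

γ = ρg = 841 × 9.81 / 1000 = 8.25021 kN/m³.
The plate makes 56.8° with the vertical, i.e. θ = 90° − 56.8° = 33.2° to the horizontal. Measuring y along the incline from the free-surface line, vertical depth h = y·sinθ with sinθ = 0.547563.
The centroid lies 2.7/2 = 1.35 m below the top edge, so y_c = 4.1 + 1.35 = 5.45 m and h_c = 5.45 × 0.547563 = 2.98422 m.
A = 0.55 × 2.7 = 1.485 m².
Resultant F = γ·h_c·A = 8.25021 × 2.98422 × 1.485 = 36.5614 kN.

F ≈ 36.6 kN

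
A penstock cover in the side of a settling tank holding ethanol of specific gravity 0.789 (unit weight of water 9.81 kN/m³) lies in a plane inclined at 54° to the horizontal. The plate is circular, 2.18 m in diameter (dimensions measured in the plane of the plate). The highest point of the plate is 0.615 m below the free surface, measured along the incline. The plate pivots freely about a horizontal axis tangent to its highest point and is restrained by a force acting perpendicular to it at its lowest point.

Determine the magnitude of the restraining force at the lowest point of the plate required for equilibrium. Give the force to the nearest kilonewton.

γ = 0.789 × 9.81 = 7.74009 kN/m³.
Let θ = 54° be the plate's angle to the horizontal; measure y along the incline from where the plane meets the free surface. Vertical depth h = y·sinθ with sinθ = 0.809017.
The centroid is at the centre, 1.09 m below the top of the plate, so y_c = 0.615 + 1.09 = 1.705 m and h_c = 1.705 × 0.809017 = 1.37937 m.
A = π(1.09)² = 3.73253 m².
Resultant F = γ·h_c·A = 7.74009 × 1.37937 × 3.73253 = 39.8502 kN.
I_c = πr⁴/4 = π × 1.09⁴/4 = 1.10865 m⁴.
Centre of pressure: y_p = y_c + I_c/(y_c·A) = 1.705 + 1.10865/(1.705 × 3.73253) = 1.705 + 0.174207 = 1.87921 m along the plane.
The resultant acts 1.09 + 0.174207 = 1.26421 m (along the plate) below the hinge at the top edge, so the moment about the hinge is M = F × 1.26421 = 39.8502 × 1.26421 = 50.379 kN·m.
A normal force at the bottom, 2.18 m from the hinge, must supply this moment: P = 50.379/2.18 = 23.1096 kN.

P ≈ 23 kN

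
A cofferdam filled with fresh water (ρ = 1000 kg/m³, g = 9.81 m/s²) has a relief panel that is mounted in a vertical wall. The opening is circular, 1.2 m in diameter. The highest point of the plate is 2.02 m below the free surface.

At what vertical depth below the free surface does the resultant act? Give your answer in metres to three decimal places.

γ = ρg = 1000 × 9.81 = 9810 N/m³ = 9.81 kN/m³.
The centroid is at the centre, 0.6 m below the top of the plate, so the centroid depth is h_c = 2.02 + 0.6 = 2.62 m.
A = π(0.6)² = 1.13097 m².
Resultant F = γ·h_c·A = 9.81 × 2.62 × 1.13097 = 29.0684 kN.
I_c = πr⁴/4 = π × 0.6⁴/4 = 0.101788 m⁴.
Centre of pressure: y_p = y_c + I_c/(y_c·A) = 2.62 + 0.101788/(2.62 × 1.13097) = 2.62 + 0.0343514 = 2.65435 m along the plane.

h_p = 2.654 m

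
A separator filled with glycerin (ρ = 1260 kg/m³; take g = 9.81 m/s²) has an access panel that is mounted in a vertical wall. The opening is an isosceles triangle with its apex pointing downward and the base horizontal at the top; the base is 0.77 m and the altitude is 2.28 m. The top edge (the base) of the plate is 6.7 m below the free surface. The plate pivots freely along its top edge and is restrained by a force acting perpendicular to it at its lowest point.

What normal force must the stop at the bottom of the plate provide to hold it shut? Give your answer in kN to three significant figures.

P ≈ 28.4 kN

γ = ρg = 1260 × 9.81 / 1000 = 12.3606 kN/m³.
With the apex down, the centroid sits h/3 = 2.28/3 = 0.76 m below the base (the top edge), so the centroid depth is h_c = 6.7 + 0.76 = 7.46 m.
A = ½ × 0.77 × 2.28 = 0.8778 m².
Resultant F = γ·h_c·A = 12.3606 × 7.46 × 0.8778 = 80.942 kN.
I_c = b·h³/36 = 0.77 × 2.28³/36 = 0.253509 m⁴.
Centre of pressure: y_p = y_c + I_c/(y_c·A) = 7.46 + 0.253509/(7.46 × 0.8778) = 7.46 + 0.0387132 = 7.49871 m along the plane.
The resultant acts 0.76 + 0.0387132 = 0.798713 m (along the plate) below the hinge at the top edge, so the moment about the hinge is M = F × 0.798713 = 80.942 × 0.798713 = 64.6494 kN·m.
A normal force at the bottom, 2.28 m from the hinge, must supply this moment: P = 64.6494/2.28 = 28.355 kN.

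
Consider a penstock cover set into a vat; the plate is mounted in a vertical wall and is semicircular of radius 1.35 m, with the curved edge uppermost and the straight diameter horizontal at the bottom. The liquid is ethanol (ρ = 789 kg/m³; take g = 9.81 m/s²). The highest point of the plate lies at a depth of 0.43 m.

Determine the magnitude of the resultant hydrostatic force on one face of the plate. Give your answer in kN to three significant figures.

F ≈ 26.7 kN

γ = ρg = 789 × 9.81 / 1000 = 7.74009 kN/m³.
The centroid lies 4r/(3π) = 0.572958 m above the diameter, so r − 4r/(3π) = 1.35 − 0.572958 = 0.777042 m below the topmost point, so the centroid depth is h_c = 0.43 + 0.777042 = 1.20704 m.
A = πr²/2 = π × 1.35²/2 = 2.86278 m².
Resultant F = γ·h_c·A = 7.74009 × 1.20704 × 2.86278 = 26.7458 kN.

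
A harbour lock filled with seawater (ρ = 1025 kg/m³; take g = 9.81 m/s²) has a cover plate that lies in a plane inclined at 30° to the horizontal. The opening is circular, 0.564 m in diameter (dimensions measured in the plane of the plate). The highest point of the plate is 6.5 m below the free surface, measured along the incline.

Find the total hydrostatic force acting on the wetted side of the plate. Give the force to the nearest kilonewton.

γ = ρg = 1025 × 9.81 / 1000 = 10.05525 kN/m³.
Let θ = 30° be the plate's angle to the horizontal; measure y along the incline from where the plane meets the free surface. Vertical depth h = y·sinθ with sinθ = 0.500000.
The centroid is at the centre, 0.282 m below the top of the plate, so y_c = 6.5 + 0.282 = 6.782 m and h_c = 6.782 × 0.500000 = 3.391 m.
A = π(0.282)² = 0.249832 m².
Resultant F = γ·h_c·A = 10.05525 × 3.391 × 0.249832 = 8.51861 kN.

F ≈ 9 kN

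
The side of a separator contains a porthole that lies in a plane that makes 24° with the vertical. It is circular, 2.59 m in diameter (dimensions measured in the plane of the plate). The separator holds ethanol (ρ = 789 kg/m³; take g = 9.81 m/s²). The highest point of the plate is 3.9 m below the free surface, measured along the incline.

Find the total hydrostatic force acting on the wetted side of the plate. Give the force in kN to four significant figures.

γ = ρg = 789 × 9.81 / 1000 = 7.74009 kN/m³.
The plate makes 24° with the vertical, i.e. θ = 90° − 24° = 66° to the horizontal. Measuring y along the incline from the free-surface line, vertical depth h = y·sinθ with sinθ = 0.913545.
The centroid is at the centre, 1.295 m below the top of the plate, so y_c = 3.9 + 1.295 = 5.195 m and h_c = 5.195 × 0.913545 = 4.74587 m.
A = π(1.295)² = 5.26853 m².
Resultant F = γ·h_c·A = 7.74009 × 4.74587 × 5.26853 = 193.531 kN.

F ≈ 193.5 kN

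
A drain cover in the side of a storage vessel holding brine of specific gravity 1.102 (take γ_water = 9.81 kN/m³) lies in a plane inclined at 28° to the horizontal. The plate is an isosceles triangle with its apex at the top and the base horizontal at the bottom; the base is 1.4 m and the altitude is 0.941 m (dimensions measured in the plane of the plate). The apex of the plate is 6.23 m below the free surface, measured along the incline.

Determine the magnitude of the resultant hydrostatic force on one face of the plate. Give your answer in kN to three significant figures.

γ = 1.102 × 9.81 = 10.81062 kN/m³.
Let θ = 28° be the plate's angle to the horizontal; measure y along the incline from where the plane meets the free surface. Vertical depth h = y·sinθ with sinθ = 0.469472.
With the apex up, the centroid sits 2h/3 = 2 × 0.941/3 = 0.627333 m below the apex, so y_c = 6.23 + 0.627333 = 6.85733 m and h_c = 6.85733 × 0.469472 = 3.21932 m.
A = ½ × 1.4 × 0.941 = 0.6587 m².
Resultant F = γ·h_c·A = 10.81062 × 3.21932 × 0.6587 = 22.9246 kN.

F ≈ 22.9 kN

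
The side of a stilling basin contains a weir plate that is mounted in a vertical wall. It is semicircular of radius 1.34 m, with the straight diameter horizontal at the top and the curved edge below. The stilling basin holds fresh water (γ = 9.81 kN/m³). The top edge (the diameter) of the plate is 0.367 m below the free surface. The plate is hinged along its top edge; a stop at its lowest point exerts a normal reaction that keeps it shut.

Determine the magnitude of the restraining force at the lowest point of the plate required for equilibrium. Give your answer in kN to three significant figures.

γ = 9.81 kN/m³.
The centroid of a semicircle lies 4r/(3π) = 0.568714 m from the diameter, here below the top edge, so the centroid depth is h_c = 0.367 + 0.568714 = 0.935714 m.
A = πr²/2 = π × 1.34²/2 = 2.82052 m².
Resultant F = γ·h_c·A = 9.81 × 0.935714 × 2.82052 = 25.8906 kN.
I_c = (π/8 − 8/(9π))·r⁴ = 0.109757 × 1.34⁴ = 0.353876 m⁴.
Centre of pressure: y_p = y_c + I_c/(y_c·A) = 0.935714 + 0.353876/(0.935714 × 2.82052) = 0.935714 + 0.134085 = 1.0698 m along the plane.
The resultant acts 0.568714 + 0.134085 = 0.702799 m (along the plate) below the hinge at the top edge, so the moment about the hinge is M = F × 0.702799 = 25.8906 × 0.702799 = 18.1959 kN·m.
A normal force at the bottom, 1.34 m from the hinge, must supply this moment: P = 18.1959/1.34 = 13.579 kN.

P ≈ 13.6 kN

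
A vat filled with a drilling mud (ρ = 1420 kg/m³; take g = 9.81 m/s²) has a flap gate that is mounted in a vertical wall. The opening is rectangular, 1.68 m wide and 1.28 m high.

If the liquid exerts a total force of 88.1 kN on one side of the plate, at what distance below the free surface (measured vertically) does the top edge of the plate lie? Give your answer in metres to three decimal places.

d_top ≈ 2.301 m

γ = ρg = 1420 × 9.81 / 1000 = 13.9302 kN/m³.
A = 1.68 × 1.28 = 2.1504 m².
From F = γ·h_c·A, the centroid depth is h_c = 88.1/(13.9302 × 2.1504) = 2.94103 m.
The centroid lies 1.28/2 = 0.64 m below the top edge, so the top edge sits at h_top = 2.94103 − 0.64 = 2.30103 m below the surface.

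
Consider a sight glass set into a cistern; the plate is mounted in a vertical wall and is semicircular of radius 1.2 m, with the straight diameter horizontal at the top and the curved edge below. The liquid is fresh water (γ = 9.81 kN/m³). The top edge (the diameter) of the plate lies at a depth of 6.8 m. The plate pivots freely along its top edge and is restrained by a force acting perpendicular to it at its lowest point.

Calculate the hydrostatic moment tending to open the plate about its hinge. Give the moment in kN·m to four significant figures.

M ≈ 84.84 kN·m

γ = 9.81 kN/m³.
The centroid of a semicircle lies 4r/(3π) = 0.509296 m from the diameter, here below the top edge, so the centroid depth is h_c = 6.8 + 0.509296 = 7.3093 m.
A = πr²/2 = π × 1.2²/2 = 2.26195 m².
Resultant F = γ·h_c·A = 9.81 × 7.3093 × 2.26195 = 162.191 kN.
I_c = (π/8 − 8/(9π))·r⁴ = 0.109757 × 1.2⁴ = 0.227592 m⁴.
Centre of pressure: y_p = y_c + I_c/(y_c·A) = 7.3093 + 0.227592/(7.3093 × 2.26195) = 7.3093 + 0.0137657 = 7.32307 m along the plane.
The resultant acts 0.509296 + 0.0137657 = 0.523062 m (along the plate) below the hinge at the top edge, so the moment about the hinge is M = F × 0.523062 = 162.191 × 0.523062 = 84.8359 kN·m.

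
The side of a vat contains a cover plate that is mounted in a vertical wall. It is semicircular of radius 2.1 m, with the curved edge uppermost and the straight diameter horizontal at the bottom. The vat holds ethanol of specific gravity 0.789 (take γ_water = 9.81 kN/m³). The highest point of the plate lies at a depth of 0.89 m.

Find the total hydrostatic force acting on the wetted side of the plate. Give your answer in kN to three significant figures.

γ = 0.789 × 9.81 = 7.74009 kN/m³.
The centroid lies 4r/(3π) = 0.891268 m above the diameter, so r − 4r/(3π) = 2.1 − 0.891268 = 1.20873 m below the topmost point, so the centroid depth is h_c = 0.89 + 1.20873 = 2.09873 m.
A = πr²/2 = π × 2.1²/2 = 6.92721 m².
Resultant F = γ·h_c·A = 7.74009 × 2.09873 × 6.92721 = 112.528 kN.

F ≈ 113 kN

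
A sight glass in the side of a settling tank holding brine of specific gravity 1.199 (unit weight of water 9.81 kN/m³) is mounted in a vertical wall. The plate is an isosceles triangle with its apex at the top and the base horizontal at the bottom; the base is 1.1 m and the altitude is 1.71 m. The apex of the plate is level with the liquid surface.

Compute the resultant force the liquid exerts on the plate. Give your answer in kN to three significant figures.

F ≈ 12.6 kN

γ = 1.199 × 9.81 = 11.76219 kN/m³.
With the apex up, the centroid sits 2h/3 = 2 × 1.71/3 = 1.14 m below the apex, so the centroid depth is h_c = 1.14 m.
A = ½ × 1.1 × 1.71 = 0.9405 m².
Resultant F = γ·h_c·A = 11.76219 × 1.14 × 0.9405 = 12.6111 kN.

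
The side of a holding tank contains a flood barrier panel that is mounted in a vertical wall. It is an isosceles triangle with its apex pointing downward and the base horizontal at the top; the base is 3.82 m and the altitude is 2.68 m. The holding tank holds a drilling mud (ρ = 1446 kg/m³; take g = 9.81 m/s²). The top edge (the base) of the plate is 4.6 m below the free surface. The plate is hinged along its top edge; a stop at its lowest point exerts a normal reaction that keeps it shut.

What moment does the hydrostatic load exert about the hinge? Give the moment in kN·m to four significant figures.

γ = ρg = 1446 × 9.81 / 1000 = 14.18526 kN/m³.
With the apex down, the centroid sits h/3 = 2.68/3 = 0.893333 m below the base (the top edge), so the centroid depth is h_c = 4.6 + 0.893333 = 5.49333 m.
A = ½ × 3.82 × 2.68 = 5.1188 m².
Resultant F = γ·h_c·A = 14.18526 × 5.49333 × 5.1188 = 398.879 kN.
I_c = b·h³/36 = 3.82 × 2.68³/36 = 2.04251 m⁴.
Centre of pressure: y_p = y_c + I_c/(y_c·A) = 5.49333 + 2.04251/(5.49333 × 5.1188) = 5.49333 + 0.0726374 = 5.56597 m along the plane.
The resultant acts 0.893333 + 0.0726374 = 0.96597 m (along the plate) below the hinge at the top edge, so the moment about the hinge is M = F × 0.96597 = 398.879 × 0.96597 = 385.305 kN·m.

M ≈ 385.3 kN·m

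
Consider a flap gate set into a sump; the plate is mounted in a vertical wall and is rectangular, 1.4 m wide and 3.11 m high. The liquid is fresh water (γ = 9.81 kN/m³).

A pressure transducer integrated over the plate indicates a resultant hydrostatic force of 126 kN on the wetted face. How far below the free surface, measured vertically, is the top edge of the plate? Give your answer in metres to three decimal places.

d_top ≈ 1.395 m

γ = 9.81 kN/m³.
A = 1.4 × 3.11 = 4.354 m².
From F = γ·h_c·A, the centroid depth is h_c = 126/(9.81 × 4.354) = 2.94994 m.
The centroid lies 3.11/2 = 1.555 m below the top edge, so the top edge sits at h_top = 2.94994 − 1.555 = 1.39494 m below the surface.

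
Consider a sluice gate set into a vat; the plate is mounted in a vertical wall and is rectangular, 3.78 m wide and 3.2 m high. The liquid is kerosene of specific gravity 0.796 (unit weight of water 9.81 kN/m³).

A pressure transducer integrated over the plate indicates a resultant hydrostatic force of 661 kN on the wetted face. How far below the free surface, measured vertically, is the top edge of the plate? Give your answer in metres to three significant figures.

γ = 0.796 × 9.81 = 7.80876 kN/m³.
A = 3.78 × 3.2 = 12.096 m².
From F = γ·h_c·A, the centroid depth is h_c = 661/(7.80876 × 12.096) = 6.99806 m.
The centroid lies 3.2/2 = 1.6 m below the top edge, so the top edge sits at h_top = 6.99806 − 1.6 = 5.39806 m below the surface.

d_top ≈ 5.40 m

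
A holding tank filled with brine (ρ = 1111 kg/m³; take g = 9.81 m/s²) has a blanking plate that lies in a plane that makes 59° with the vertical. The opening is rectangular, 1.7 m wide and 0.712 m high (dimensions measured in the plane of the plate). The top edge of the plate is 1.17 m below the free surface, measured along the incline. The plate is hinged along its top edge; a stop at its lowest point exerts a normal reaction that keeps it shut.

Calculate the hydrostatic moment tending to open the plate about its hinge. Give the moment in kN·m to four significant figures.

M ≈ 3.978 kN·m

γ = ρg = 1111 × 9.81 / 1000 = 10.89891 kN/m³.
The plate makes 59° with the vertical, i.e. θ = 90° − 59° = 31° to the horizontal. Measuring y along the incline from the free-surface line, vertical depth h = y·sinθ with sinθ = 0.515038.
The centroid lies 0.712/2 = 0.356 m below the top edge, so y_c = 1.17 + 0.356 = 1.526 m and h_c = 1.526 × 0.515038 = 0.785948 m.
A = 1.7 × 0.712 = 1.2104 m².
Resultant F = γ·h_c·A = 10.89891 × 0.785948 × 1.2104 = 10.3683 kN.
I_c = b·h³/12 = 1.7 × 0.712³/12 = 0.0511338 m⁴.
Centre of pressure: y_p = y_c + I_c/(y_c·A) = 1.526 + 0.0511338/(1.526 × 1.2104) = 1.526 + 0.0276837 = 1.55368 m along the plane.
The resultant acts 0.356 + 0.0276837 = 0.383684 m (along the plate) below the hinge at the top edge, so the moment about the hinge is M = F × 0.383684 = 10.3683 × 0.383684 = 3.97815 kN·m.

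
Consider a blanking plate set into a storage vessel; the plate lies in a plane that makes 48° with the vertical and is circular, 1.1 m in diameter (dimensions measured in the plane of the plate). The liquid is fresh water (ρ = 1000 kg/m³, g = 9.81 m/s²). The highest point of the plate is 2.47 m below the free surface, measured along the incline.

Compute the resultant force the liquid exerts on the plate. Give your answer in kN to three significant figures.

γ = ρg = 1000 × 9.81 = 9810 N/m³ = 9.81 kN/m³.
The plate makes 48° with the vertical, i.e. θ = 90° − 48° = 42° to the horizontal. Measuring y along the incline from the free-surface line, vertical depth h = y·sinθ with sinθ = 0.669131.
The centroid is at the centre, 0.55 m below the top of the plate, so y_c = 2.47 + 0.55 = 3.02 m and h_c = 3.02 × 0.669131 = 2.02078 m.
A = π(0.55)² = 0.950332 m².
Resultant F = γ·h_c·A = 9.81 × 2.02078 × 0.950332 = 18.8392 kN.

F ≈ 18.8 kN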